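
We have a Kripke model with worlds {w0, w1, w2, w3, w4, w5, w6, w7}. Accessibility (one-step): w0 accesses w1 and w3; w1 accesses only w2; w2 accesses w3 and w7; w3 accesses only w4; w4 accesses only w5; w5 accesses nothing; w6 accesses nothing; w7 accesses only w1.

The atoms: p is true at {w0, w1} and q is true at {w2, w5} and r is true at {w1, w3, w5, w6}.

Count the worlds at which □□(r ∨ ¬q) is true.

6

w0: successors {w1, w3}; □(r ∨ ¬q) there: w1:F, w3:T. ✗
w1: successors {w2}; □(r ∨ ¬q) there: w2:T. ✓
w2: successors {w3, w7}; □(r ∨ ¬q) there: w3:T, w7:T. ✓
w3: successors {w4}; □(r ∨ ¬q) there: w4:T. ✓
w4: successors {w5}; □(r ∨ ¬q) there: w5:T. ✓
w5: no successors, so □□(r ∨ ¬q) holds vacuously. ✓
w6: no successors, so □□(r ∨ ¬q) holds vacuously. ✓
w7: successors {w1}; □(r ∨ ¬q) there: w1:F. ✗
Satisfying worlds: {w1, w2, w3, w4, w5, w6}.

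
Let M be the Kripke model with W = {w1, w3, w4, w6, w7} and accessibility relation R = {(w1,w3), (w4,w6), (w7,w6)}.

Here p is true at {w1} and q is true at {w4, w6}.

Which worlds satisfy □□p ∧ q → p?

{w1, w3, w7}

w1: □□p ∧ q is F, p is T. ✓
w3: □□p ∧ q is F, p is F. ✓
w4: □□p ∧ q is T, p is F. ✗
w6: □□p ∧ q is T, p is F. ✗
w7: □□p ∧ q is F, p is F. ✓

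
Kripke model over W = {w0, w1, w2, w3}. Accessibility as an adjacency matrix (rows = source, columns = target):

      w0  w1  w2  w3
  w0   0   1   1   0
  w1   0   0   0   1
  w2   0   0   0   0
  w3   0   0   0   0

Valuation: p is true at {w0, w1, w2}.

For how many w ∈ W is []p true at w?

3

w0: successors {w1, w2}; p there: w1:T, w2:T. ✓
w1: successors {w3}; p there: w3:F. ✗
w2: no successors, so []p holds vacuously. ✓
w3: no successors, so []p holds vacuously. ✓
Satisfying worlds: {w0, w2, w3}.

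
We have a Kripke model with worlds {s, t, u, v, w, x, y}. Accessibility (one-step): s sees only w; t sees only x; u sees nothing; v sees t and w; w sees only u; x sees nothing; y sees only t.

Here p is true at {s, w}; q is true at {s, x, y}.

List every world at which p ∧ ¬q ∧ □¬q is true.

s: p ∧ ¬q is F, □¬q is T. ✗
t: p ∧ ¬q is F, □¬q is F. ✗
u: p ∧ ¬q is F, □¬q is T. ✗
v: p ∧ ¬q is F, □¬q is T. ✗
w: p ∧ ¬q is T, □¬q is T. ✓
x: p ∧ ¬q is F, □¬q is T. ✗
y: p ∧ ¬q is F, □¬q is T. ✗

{w}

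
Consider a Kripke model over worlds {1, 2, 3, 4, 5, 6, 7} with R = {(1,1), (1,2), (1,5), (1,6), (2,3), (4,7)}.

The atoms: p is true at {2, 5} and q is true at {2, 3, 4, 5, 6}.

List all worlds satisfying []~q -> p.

1: []~q is F, p is F. ✓
2: []~q is F, p is T. ✓
3: []~q is T, p is F. ✗
4: []~q is T, p is F. ✗
5: []~q is T, p is T. ✓
6: []~q is T, p is F. ✗
7: []~q is T, p is F. ✗

{1, 2, 5}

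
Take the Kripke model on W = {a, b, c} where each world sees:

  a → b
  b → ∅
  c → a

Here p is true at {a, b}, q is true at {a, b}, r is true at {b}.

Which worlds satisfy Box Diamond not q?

{b}

a: successors {b}; Diamond not q there: b:F. ✗
b: no successors, so Box Diamond not q holds vacuously. ✓
c: successors {a}; Diamond not q there: a:F. ✗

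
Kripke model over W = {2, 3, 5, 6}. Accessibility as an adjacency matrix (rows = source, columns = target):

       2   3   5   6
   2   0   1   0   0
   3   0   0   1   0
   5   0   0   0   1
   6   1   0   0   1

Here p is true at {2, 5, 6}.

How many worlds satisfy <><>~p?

2: successors {3}; <>~p there: 3:F. ✗
3: successors {5}; <>~p there: 5:F. ✗
5: successors {6}; <>~p there: 6:F. ✗
6: successors {2, 6}; <>~p there: 2:T, 6:F. ✓
Satisfying worlds: {6}.

1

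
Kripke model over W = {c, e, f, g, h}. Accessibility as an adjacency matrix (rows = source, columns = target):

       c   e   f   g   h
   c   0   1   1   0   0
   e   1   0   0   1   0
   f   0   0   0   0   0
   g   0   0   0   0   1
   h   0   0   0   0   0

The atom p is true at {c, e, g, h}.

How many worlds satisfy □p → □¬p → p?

c: □p is F, □¬p → p is T. ✓
e: □p is T, □¬p → p is T. ✓
f: □p is T, □¬p → p is F. ✗
g: □p is T, □¬p → p is T. ✓
h: □p is T, □¬p → p is T. ✓
Satisfying worlds: {c, e, g, h}.

4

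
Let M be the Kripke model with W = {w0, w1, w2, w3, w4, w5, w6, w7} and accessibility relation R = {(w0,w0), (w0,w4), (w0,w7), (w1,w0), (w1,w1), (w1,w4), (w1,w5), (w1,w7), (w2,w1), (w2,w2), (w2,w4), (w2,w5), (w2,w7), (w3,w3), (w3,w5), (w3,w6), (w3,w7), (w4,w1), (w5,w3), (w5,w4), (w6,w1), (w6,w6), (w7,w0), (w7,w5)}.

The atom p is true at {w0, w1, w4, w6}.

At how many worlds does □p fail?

6

w0: successors {w0, w4, w7}; p there: w0:T, w4:T, w7:F. ✗
w1: successors {w0, w1, w4, w5, w7}; p there: w0:T, w1:T, w4:T, w5:F, w7:F. ✗
w2: successors {w1, w2, w4, w5, w7}; p there: w1:T, w2:F, w4:T, w5:F, w7:F. ✗
w3: successors {w3, w5, w6, w7}; p there: w3:F, w5:F, w6:T, w7:F. ✗
w4: successors {w1}; p there: w1:T. ✓
w5: successors {w3, w4}; p there: w3:F, w4:T. ✗
w6: successors {w1, w6}; p there: w1:T, w6:T. ✓
w7: successors {w0, w5}; p there: w0:T, w5:F. ✗
Satisfying worlds: {w4, w6}.
So □p fails at the other 6 worlds.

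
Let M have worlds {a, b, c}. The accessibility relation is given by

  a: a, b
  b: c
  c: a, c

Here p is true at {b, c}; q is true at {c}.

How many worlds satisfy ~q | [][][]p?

2

a: ~q is T, [][][]p is F. ✓
b: ~q is T, [][][]p is F. ✓
c: ~q is F, [][][]p is F. ✗
Satisfying worlds: {a, b}.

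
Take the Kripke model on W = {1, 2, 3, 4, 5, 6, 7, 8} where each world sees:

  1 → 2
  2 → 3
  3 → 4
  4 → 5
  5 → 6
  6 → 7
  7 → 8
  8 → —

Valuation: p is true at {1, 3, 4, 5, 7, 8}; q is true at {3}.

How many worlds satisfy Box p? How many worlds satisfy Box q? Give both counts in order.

6 and 2

For Box p:
1: successors {2}; p there: 2:F. ✗
2: successors {3}; p there: 3:T. ✓
3: successors {4}; p there: 4:T. ✓
4: successors {5}; p there: 5:T. ✓
5: successors {6}; p there: 6:F. ✗
6: successors {7}; p there: 7:T. ✓
7: successors {8}; p there: 8:T. ✓
8: no successors, so Box p holds vacuously. ✓
— 6 worlds.
For Box q:
1: successors {2}; q there: 2:F. ✗
2: successors {3}; q there: 3:T. ✓
3: successors {4}; q there: 4:F. ✗
4: successors {5}; q there: 5:F. ✗
5: successors {6}; q there: 6:F. ✗
6: successors {7}; q there: 7:F. ✗
7: successors {8}; q there: 8:F. ✗
8: no successors, so Box q holds vacuously. ✓
— 2 worlds.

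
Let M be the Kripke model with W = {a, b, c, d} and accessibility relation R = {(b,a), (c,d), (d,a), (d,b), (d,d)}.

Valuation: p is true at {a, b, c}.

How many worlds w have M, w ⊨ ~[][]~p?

a: [][]~p is T. ✗
b: [][]~p is T. ✗
c: [][]~p is F. ✓
d: [][]~p is F. ✓
Satisfying worlds: {c, d}.

2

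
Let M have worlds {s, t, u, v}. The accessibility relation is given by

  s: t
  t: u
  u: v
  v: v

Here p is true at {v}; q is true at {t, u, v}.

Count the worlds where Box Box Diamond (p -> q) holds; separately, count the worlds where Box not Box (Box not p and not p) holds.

4 and 4

For Box Box Diamond (p -> q):
s: successors {t}; Box Diamond (p -> q) there: t:T. ✓
t: successors {u}; Box Diamond (p -> q) there: u:T. ✓
u: successors {v}; Box Diamond (p -> q) there: v:T. ✓
v: successors {v}; Box Diamond (p -> q) there: v:T. ✓
— 4 worlds.
For Box not Box (Box not p and not p):
s: successors {t}; not Box (Box not p and not p) there: t:T. ✓
t: successors {u}; not Box (Box not p and not p) there: u:T. ✓
u: successors {v}; not Box (Box not p and not p) there: v:T. ✓
v: successors {v}; not Box (Box not p and not p) there: v:T. ✓
— 4 worlds.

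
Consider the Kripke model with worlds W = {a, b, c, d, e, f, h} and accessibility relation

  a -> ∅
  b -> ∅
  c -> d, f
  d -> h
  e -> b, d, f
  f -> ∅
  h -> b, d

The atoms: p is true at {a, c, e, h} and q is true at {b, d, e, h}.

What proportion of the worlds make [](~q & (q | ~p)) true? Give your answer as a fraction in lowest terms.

a: no successors, so [](~q & (q | ~p)) holds vacuously. ✓
b: no successors, so [](~q & (q | ~p)) holds vacuously. ✓
c: successors {d, f}; ~q & (q | ~p) there: d:F, f:T. ✗
d: successors {h}; ~q & (q | ~p) there: h:F. ✗
e: successors {b, d, f}; ~q & (q | ~p) there: b:F, d:F, f:T. ✗
f: no successors, so [](~q & (q | ~p)) holds vacuously. ✓
h: successors {b, d}; ~q & (q | ~p) there: b:F, d:F. ✗
That's 3 of 7 worlds, so 3/7.

3/7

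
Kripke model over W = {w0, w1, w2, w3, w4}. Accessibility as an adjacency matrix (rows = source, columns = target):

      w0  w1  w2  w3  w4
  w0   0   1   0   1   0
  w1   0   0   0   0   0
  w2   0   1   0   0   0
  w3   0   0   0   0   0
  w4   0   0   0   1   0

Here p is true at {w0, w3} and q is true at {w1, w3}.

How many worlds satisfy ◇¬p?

w0: successors {w1, w3}; ¬p there: w1:T, w3:F. ✓
w1: no successors, so ◇¬p fails. ✗
w2: successors {w1}; ¬p there: w1:T. ✓
w3: no successors, so ◇¬p fails. ✗
w4: successors {w3}; ¬p there: w3:F. ✗
Satisfying worlds: {w0, w2}.

2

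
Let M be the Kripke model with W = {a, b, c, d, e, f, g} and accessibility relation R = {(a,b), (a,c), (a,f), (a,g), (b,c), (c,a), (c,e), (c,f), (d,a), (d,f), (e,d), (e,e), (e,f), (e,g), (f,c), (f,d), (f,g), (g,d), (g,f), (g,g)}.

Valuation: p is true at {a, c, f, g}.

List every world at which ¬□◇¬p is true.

{a, e, f, g}

a: □◇¬p is F. ✓
b: □◇¬p is T. ✗
c: □◇¬p is T. ✗
d: □◇¬p is T. ✗
e: □◇¬p is F. ✓
f: □◇¬p is F. ✓
g: □◇¬p is F. ✓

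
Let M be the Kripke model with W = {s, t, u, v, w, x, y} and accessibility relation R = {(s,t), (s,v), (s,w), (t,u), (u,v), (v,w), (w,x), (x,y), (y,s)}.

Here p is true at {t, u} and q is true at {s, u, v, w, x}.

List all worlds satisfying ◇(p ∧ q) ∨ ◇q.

{s, t, u, v, w, y}

s: ◇(p ∧ q) is F, ◇q is T. ✓
t: ◇(p ∧ q) is T, ◇q is T. ✓
u: ◇(p ∧ q) is F, ◇q is T. ✓
v: ◇(p ∧ q) is F, ◇q is T. ✓
w: ◇(p ∧ q) is F, ◇q is T. ✓
x: ◇(p ∧ q) is F, ◇q is F. ✗
y: ◇(p ∧ q) is F, ◇q is T. ✓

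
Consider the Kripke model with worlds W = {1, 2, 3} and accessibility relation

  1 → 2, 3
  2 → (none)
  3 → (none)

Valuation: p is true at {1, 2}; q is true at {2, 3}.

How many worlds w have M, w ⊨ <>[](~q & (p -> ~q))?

1

1: successors {2, 3}; [](~q & (p -> ~q)) there: 2:T, 3:T. ✓
2: no successors, so <>[](~q & (p -> ~q)) fails. ✗
3: no successors, so <>[](~q & (p -> ~q)) fails. ✗
Satisfying worlds: {1}.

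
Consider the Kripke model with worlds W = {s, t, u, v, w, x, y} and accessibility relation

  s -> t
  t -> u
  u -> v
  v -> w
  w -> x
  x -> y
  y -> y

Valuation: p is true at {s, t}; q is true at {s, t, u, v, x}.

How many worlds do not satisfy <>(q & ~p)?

s: successors {t}; q & ~p there: t:F. ✗
t: successors {u}; q & ~p there: u:T. ✓
u: successors {v}; q & ~p there: v:T. ✓
v: successors {w}; q & ~p there: w:F. ✗
w: successors {x}; q & ~p there: x:T. ✓
x: successors {y}; q & ~p there: y:F. ✗
y: successors {y}; q & ~p there: y:F. ✗
Satisfying worlds: {t, u, w}.
So <>(q & ~p) fails at the other 4 worlds.

4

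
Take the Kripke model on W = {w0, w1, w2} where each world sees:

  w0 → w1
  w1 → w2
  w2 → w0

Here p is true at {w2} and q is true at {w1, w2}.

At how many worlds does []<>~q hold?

w0: successors {w1}; <>~q there: w1:F. ✗
w1: successors {w2}; <>~q there: w2:T. ✓
w2: successors {w0}; <>~q there: w0:F. ✗
Satisfying worlds: {w1}.

1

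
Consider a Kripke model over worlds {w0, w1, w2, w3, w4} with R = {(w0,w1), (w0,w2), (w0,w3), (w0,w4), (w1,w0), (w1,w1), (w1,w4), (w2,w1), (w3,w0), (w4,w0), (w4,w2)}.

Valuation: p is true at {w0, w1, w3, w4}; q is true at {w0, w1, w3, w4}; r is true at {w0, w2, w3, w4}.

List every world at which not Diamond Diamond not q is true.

{w2}

w0: Diamond Diamond not q is T. ✗
w1: Diamond Diamond not q is T. ✗
w2: Diamond Diamond not q is F. ✓
w3: Diamond Diamond not q is T. ✗
w4: Diamond Diamond not q is T. ✗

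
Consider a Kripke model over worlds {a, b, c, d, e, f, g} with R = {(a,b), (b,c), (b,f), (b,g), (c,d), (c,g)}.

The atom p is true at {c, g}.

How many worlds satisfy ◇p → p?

6

a: ◇p is F, p is F. ✓
b: ◇p is T, p is F. ✗
c: ◇p is T, p is T. ✓
d: ◇p is F, p is F. ✓
e: ◇p is F, p is F. ✓
f: ◇p is F, p is F. ✓
g: ◇p is F, p is T. ✓
Satisfying worlds: {a, c, d, e, f, g}.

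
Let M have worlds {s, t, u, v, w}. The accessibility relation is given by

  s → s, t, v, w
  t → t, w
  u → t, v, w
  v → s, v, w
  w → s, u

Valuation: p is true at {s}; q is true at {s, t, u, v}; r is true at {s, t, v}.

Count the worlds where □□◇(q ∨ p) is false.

0

s: successors {s, t, v, w}; □◇(q ∨ p) there: s:T, t:T, v:T, w:T. ✓
t: successors {t, w}; □◇(q ∨ p) there: t:T, w:T. ✓
u: successors {t, v, w}; □◇(q ∨ p) there: t:T, v:T, w:T. ✓
v: successors {s, v, w}; □◇(q ∨ p) there: s:T, v:T, w:T. ✓
w: successors {s, u}; □◇(q ∨ p) there: s:T, u:T. ✓
Satisfying worlds: {s, t, u, v, w}.
So □□◇(q ∨ p) fails at the other 0 worlds.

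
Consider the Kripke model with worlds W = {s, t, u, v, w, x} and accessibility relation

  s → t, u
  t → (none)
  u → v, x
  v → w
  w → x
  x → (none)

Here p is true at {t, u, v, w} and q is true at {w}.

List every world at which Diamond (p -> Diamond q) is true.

s: successors {t, u}; p -> Diamond q there: t:F, u:F. ✗
t: no successors, so Diamond (p -> Diamond q) fails. ✗
u: successors {v, x}; p -> Diamond q there: v:T, x:T. ✓
v: successors {w}; p -> Diamond q there: w:F. ✗
w: successors {x}; p -> Diamond q there: x:T. ✓
x: no successors, so Diamond (p -> Diamond q) fails. ✗

{u, w}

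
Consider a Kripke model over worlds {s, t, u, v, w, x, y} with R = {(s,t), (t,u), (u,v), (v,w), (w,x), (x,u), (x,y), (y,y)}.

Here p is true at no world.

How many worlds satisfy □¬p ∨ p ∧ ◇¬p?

s: □¬p is T, p ∧ ◇¬p is F. ✓
t: □¬p is T, p ∧ ◇¬p is F. ✓
u: □¬p is T, p ∧ ◇¬p is F. ✓
v: □¬p is T, p ∧ ◇¬p is F. ✓
w: □¬p is T, p ∧ ◇¬p is F. ✓
x: □¬p is T, p ∧ ◇¬p is F. ✓
y: □¬p is T, p ∧ ◇¬p is F. ✓
Satisfying worlds: {s, t, u, v, w, x, y}.

7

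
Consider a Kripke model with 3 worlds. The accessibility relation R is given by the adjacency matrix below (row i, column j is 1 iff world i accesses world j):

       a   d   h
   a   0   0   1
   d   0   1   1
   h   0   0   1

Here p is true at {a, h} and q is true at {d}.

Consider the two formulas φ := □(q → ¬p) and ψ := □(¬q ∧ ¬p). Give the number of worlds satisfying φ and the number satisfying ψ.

For □(q → ¬p):
a: successors {h}; q → ¬p there: h:T. ✓
d: successors {d, h}; q → ¬p there: d:T, h:T. ✓
h: successors {h}; q → ¬p there: h:T. ✓
— 3 worlds.
For □(¬q ∧ ¬p):
a: successors {h}; ¬q ∧ ¬p there: h:F. ✗
d: successors {d, h}; ¬q ∧ ¬p there: d:F, h:F. ✗
h: successors {h}; ¬q ∧ ¬p there: h:F. ✗
— 0 worlds.

3 and 0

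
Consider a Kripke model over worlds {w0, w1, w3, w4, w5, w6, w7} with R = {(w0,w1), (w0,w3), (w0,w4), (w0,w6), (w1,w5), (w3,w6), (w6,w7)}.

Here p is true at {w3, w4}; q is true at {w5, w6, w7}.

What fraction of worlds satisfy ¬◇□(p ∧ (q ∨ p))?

w0: ◇□(p ∧ (q ∨ p)) is T. ✗
w1: ◇□(p ∧ (q ∨ p)) is T. ✗
w3: ◇□(p ∧ (q ∨ p)) is F. ✓
w4: ◇□(p ∧ (q ∨ p)) is F. ✓
w5: ◇□(p ∧ (q ∨ p)) is F. ✓
w6: ◇□(p ∧ (q ∨ p)) is T. ✗
w7: ◇□(p ∧ (q ∨ p)) is F. ✓
That's 4 of 7 worlds, so 4/7.

4/7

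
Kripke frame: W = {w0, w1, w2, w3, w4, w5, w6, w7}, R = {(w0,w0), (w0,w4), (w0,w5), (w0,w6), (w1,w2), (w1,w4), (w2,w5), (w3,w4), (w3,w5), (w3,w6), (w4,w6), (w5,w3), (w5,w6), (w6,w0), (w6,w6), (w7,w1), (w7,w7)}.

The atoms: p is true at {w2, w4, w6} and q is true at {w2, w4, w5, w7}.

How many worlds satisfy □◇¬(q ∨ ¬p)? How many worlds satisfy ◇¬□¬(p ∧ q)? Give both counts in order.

6 and 4

For □◇¬(q ∨ ¬p):
w0: successors {w0, w4, w5, w6}; ◇¬(q ∨ ¬p) there: w0:T, w4:T, w5:T, w6:T. ✓
w1: successors {w2, w4}; ◇¬(q ∨ ¬p) there: w2:F, w4:T. ✗
w2: successors {w5}; ◇¬(q ∨ ¬p) there: w5:T. ✓
w3: successors {w4, w5, w6}; ◇¬(q ∨ ¬p) there: w4:T, w5:T, w6:T. ✓
w4: successors {w6}; ◇¬(q ∨ ¬p) there: w6:T. ✓
w5: successors {w3, w6}; ◇¬(q ∨ ¬p) there: w3:T, w6:T. ✓
w6: successors {w0, w6}; ◇¬(q ∨ ¬p) there: w0:T, w6:T. ✓
w7: successors {w1, w7}; ◇¬(q ∨ ¬p) there: w1:F, w7:F. ✗
— 6 worlds.
For ◇¬□¬(p ∧ q):
w0: successors {w0, w4, w5, w6}; ¬□¬(p ∧ q) there: w0:T, w4:F, w5:F, w6:F. ✓
w1: successors {w2, w4}; ¬□¬(p ∧ q) there: w2:F, w4:F. ✗
w2: successors {w5}; ¬□¬(p ∧ q) there: w5:F. ✗
w3: successors {w4, w5, w6}; ¬□¬(p ∧ q) there: w4:F, w5:F, w6:F. ✗
w4: successors {w6}; ¬□¬(p ∧ q) there: w6:F. ✗
w5: successors {w3, w6}; ¬□¬(p ∧ q) there: w3:T, w6:F. ✓
w6: successors {w0, w6}; ¬□¬(p ∧ q) there: w0:T, w6:F. ✓
w7: successors {w1, w7}; ¬□¬(p ∧ q) there: w1:T, w7:F. ✓
— 4 worlds.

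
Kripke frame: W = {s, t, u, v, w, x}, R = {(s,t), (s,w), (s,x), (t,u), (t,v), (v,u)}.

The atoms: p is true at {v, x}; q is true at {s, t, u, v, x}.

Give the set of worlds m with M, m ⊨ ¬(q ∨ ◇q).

s: q ∨ ◇q is T. ✗
t: q ∨ ◇q is T. ✗
u: q ∨ ◇q is T. ✗
v: q ∨ ◇q is T. ✗
w: q ∨ ◇q is F. ✓
x: q ∨ ◇q is T. ✗

{w}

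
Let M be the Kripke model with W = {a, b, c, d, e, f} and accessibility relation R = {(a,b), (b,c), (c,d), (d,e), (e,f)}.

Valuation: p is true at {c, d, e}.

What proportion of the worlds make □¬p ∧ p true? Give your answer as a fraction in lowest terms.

a: □¬p is T, p is F. ✗
b: □¬p is F, p is F. ✗
c: □¬p is F, p is T. ✗
d: □¬p is F, p is T. ✗
e: □¬p is T, p is T. ✓
f: □¬p is T, p is F. ✗
That's 1 of 6 worlds, so 1/6.

1/6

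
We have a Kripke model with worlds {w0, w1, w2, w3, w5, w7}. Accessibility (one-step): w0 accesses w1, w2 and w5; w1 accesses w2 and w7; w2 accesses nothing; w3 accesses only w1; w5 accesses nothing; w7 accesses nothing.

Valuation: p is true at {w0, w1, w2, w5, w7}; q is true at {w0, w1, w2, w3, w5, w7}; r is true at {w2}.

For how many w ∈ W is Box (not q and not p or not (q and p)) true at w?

w0: successors {w1, w2, w5}; not q and not p or not (q and p) there: w1:F, w2:F, w5:F. ✗
w1: successors {w2, w7}; not q and not p or not (q and p) there: w2:F, w7:F. ✗
w2: no successors, so Box (not q and not p or not (q and p)) holds vacuously. ✓
w3: successors {w1}; not q and not p or not (q and p) there: w1:F. ✗
w5: no successors, so Box (not q and not p or not (q and p)) holds vacuously. ✓
w7: no successors, so Box (not q and not p or not (q and p)) holds vacuously. ✓
Satisfying worlds: {w2, w5, w7}.

3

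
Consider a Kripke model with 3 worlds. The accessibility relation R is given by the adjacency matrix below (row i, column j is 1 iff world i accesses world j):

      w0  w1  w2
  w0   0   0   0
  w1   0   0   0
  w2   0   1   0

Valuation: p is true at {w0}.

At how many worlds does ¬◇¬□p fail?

w0: ◇¬□p is F. ✓
w1: ◇¬□p is F. ✓
w2: ◇¬□p is F. ✓
Satisfying worlds: {w0, w1, w2}.
So ¬◇¬□p fails at the other 0 worlds.

0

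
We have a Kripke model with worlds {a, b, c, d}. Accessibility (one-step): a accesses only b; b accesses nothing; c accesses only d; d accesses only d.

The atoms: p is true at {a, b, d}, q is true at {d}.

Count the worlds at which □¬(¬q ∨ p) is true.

1

a: successors {b}; ¬(¬q ∨ p) there: b:F. ✗
b: no successors, so □¬(¬q ∨ p) holds vacuously. ✓
c: successors {d}; ¬(¬q ∨ p) there: d:F. ✗
d: successors {d}; ¬(¬q ∨ p) there: d:F. ✗
Satisfying worlds: {b}.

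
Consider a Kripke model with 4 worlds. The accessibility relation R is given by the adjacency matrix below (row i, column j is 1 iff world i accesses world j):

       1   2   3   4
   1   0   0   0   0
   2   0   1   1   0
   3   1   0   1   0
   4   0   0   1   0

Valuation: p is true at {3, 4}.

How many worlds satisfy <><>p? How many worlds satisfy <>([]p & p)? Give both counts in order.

3 and 0

For <><>p:
1: no successors, so <><>p fails. ✗
2: successors {2, 3}; <>p there: 2:T, 3:T. ✓
3: successors {1, 3}; <>p there: 1:F, 3:T. ✓
4: successors {3}; <>p there: 3:T. ✓
— 3 worlds.
For <>([]p & p):
1: no successors, so <>([]p & p) fails. ✗
2: successors {2, 3}; []p & p there: 2:F, 3:F. ✗
3: successors {1, 3}; []p & p there: 1:F, 3:F. ✗
4: successors {3}; []p & p there: 3:F. ✗
— 0 worlds.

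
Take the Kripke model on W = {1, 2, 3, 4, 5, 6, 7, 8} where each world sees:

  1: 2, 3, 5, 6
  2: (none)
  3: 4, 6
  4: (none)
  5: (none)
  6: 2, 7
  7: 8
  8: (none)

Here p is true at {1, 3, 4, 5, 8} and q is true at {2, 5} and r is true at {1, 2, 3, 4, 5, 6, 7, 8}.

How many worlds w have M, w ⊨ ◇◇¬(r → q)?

3

1: successors {2, 3, 5, 6}; ◇¬(r → q) there: 2:F, 3:T, 5:F, 6:T. ✓
2: no successors, so ◇◇¬(r → q) fails. ✗
3: successors {4, 6}; ◇¬(r → q) there: 4:F, 6:T. ✓
4: no successors, so ◇◇¬(r → q) fails. ✗
5: no successors, so ◇◇¬(r → q) fails. ✗
6: successors {2, 7}; ◇¬(r → q) there: 2:F, 7:T. ✓
7: successors {8}; ◇¬(r → q) there: 8:F. ✗
8: no successors, so ◇◇¬(r → q) fails. ✗
Satisfying worlds: {1, 3, 6}.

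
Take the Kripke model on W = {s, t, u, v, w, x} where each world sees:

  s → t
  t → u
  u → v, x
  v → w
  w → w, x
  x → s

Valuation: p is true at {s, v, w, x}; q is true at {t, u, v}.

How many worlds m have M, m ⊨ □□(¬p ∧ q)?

2

s: successors {t}; □(¬p ∧ q) there: t:T. ✓
t: successors {u}; □(¬p ∧ q) there: u:F. ✗
u: successors {v, x}; □(¬p ∧ q) there: v:F, x:F. ✗
v: successors {w}; □(¬p ∧ q) there: w:F. ✗
w: successors {w, x}; □(¬p ∧ q) there: w:F, x:F. ✗
x: successors {s}; □(¬p ∧ q) there: s:T. ✓
Satisfying worlds: {s, x}.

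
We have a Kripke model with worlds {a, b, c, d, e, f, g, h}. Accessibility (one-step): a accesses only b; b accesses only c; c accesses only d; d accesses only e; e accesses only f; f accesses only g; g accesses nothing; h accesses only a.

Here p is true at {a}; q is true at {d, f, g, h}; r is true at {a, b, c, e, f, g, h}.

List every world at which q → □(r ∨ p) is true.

{a, b, c, d, e, f, g, h}

a: q is F, □(r ∨ p) is T. ✓
b: q is F, □(r ∨ p) is T. ✓
c: q is F, □(r ∨ p) is F. ✓
d: q is T, □(r ∨ p) is T. ✓
e: q is F, □(r ∨ p) is T. ✓
f: q is T, □(r ∨ p) is T. ✓
g: q is T, □(r ∨ p) is T. ✓
h: q is T, □(r ∨ p) is T. ✓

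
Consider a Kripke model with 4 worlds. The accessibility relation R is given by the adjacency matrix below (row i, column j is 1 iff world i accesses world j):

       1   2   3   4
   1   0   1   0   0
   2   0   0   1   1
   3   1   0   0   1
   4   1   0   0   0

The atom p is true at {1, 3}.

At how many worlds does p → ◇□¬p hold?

1: p is T, ◇□¬p is F. ✗
2: p is F, ◇□¬p is F. ✓
3: p is T, ◇□¬p is T. ✓
4: p is F, ◇□¬p is T. ✓
Satisfying worlds: {2, 3, 4}.

3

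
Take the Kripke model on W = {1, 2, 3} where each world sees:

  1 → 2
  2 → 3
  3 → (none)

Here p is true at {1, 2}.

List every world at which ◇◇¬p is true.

1: successors {2}; ◇¬p there: 2:T. ✓
2: successors {3}; ◇¬p there: 3:F. ✗
3: no successors, so ◇◇¬p fails. ✗

{1}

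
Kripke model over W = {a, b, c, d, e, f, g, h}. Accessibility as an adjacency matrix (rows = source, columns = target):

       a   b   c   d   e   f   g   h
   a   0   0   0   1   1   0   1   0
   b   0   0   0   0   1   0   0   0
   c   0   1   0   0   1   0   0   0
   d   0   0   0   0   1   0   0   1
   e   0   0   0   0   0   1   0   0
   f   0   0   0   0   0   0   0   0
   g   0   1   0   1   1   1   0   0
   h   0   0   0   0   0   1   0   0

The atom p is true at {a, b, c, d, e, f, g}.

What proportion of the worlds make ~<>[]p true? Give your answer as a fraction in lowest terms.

a: <>[]p is T. ✗
b: <>[]p is T. ✗
c: <>[]p is T. ✗
d: <>[]p is T. ✗
e: <>[]p is T. ✗
f: <>[]p is F. ✓
g: <>[]p is T. ✗
h: <>[]p is T. ✗
That's 1 of 8 worlds, so 1/8.

1/8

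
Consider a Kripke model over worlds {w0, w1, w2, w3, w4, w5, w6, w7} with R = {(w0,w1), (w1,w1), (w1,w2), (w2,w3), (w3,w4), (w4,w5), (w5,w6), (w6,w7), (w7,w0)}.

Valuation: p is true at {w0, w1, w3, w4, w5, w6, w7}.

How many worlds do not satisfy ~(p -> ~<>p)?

w0: p -> ~<>p is F. ✓
w1: p -> ~<>p is F. ✓
w2: p -> ~<>p is T. ✗
w3: p -> ~<>p is F. ✓
w4: p -> ~<>p is F. ✓
w5: p -> ~<>p is F. ✓
w6: p -> ~<>p is F. ✓
w7: p -> ~<>p is F. ✓
Satisfying worlds: {w0, w1, w3, w4, w5, w6, w7}.
So ~(p -> ~<>p) fails at the other 1 world.

1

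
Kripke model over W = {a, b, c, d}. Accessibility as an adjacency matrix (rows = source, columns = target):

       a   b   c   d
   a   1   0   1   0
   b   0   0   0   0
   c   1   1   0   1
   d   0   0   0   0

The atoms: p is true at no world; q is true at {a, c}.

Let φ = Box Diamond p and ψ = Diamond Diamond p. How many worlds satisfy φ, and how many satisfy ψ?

2 and 0

For Box Diamond p:
a: successors {a, c}; Diamond p there: a:F, c:F. ✗
b: no successors, so Box Diamond p holds vacuously. ✓
c: successors {a, b, d}; Diamond p there: a:F, b:F, d:F. ✗
d: no successors, so Box Diamond p holds vacuously. ✓
— 2 worlds.
For Diamond Diamond p:
a: successors {a, c}; Diamond p there: a:F, c:F. ✗
b: no successors, so Diamond Diamond p fails. ✗
c: successors {a, b, d}; Diamond p there: a:F, b:F, d:F. ✗
d: no successors, so Diamond Diamond p fails. ✗
— 0 worlds.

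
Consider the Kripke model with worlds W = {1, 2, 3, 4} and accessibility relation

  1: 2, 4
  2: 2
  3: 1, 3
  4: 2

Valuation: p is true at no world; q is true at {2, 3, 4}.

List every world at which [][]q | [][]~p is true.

{1, 2, 3, 4}

1: [][]q is T, [][]~p is T. ✓
2: [][]q is T, [][]~p is T. ✓
3: [][]q is F, [][]~p is T. ✓
4: [][]q is T, [][]~p is T. ✓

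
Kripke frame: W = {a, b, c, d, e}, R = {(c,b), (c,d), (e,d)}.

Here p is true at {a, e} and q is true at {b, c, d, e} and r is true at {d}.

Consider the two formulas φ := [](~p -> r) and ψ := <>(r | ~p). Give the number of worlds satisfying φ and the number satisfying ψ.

4 and 2

For [](~p -> r):
a: no successors, so [](~p -> r) holds vacuously. ✓
b: no successors, so [](~p -> r) holds vacuously. ✓
c: successors {b, d}; ~p -> r there: b:F, d:T. ✗
d: no successors, so [](~p -> r) holds vacuously. ✓
e: successors {d}; ~p -> r there: d:T. ✓
— 4 worlds.
For <>(r | ~p):
a: no successors, so <>(r | ~p) fails. ✗
b: no successors, so <>(r | ~p) fails. ✗
c: successors {b, d}; r | ~p there: b:T, d:T. ✓
d: no successors, so <>(r | ~p) fails. ✗
e: successors {d}; r | ~p there: d:T. ✓
— 2 worlds.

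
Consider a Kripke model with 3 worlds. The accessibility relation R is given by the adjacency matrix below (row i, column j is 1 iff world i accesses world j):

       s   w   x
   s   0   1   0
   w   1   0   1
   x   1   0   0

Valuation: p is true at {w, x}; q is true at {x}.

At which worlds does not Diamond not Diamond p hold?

{s, x}

s: Diamond not Diamond p is F. ✓
w: Diamond not Diamond p is T. ✗
x: Diamond not Diamond p is F. ✓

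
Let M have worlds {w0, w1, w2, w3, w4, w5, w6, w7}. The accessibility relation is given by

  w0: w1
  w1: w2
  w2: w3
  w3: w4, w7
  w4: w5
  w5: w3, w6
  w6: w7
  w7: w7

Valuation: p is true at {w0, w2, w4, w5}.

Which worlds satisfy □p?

w0: successors {w1}; p there: w1:F. ✗
w1: successors {w2}; p there: w2:T. ✓
w2: successors {w3}; p there: w3:F. ✗
w3: successors {w4, w7}; p there: w4:T, w7:F. ✗
w4: successors {w5}; p there: w5:T. ✓
w5: successors {w3, w6}; p there: w3:F, w6:F. ✗
w6: successors {w7}; p there: w7:F. ✗
w7: successors {w7}; p there: w7:F. ✗

{w1, w4}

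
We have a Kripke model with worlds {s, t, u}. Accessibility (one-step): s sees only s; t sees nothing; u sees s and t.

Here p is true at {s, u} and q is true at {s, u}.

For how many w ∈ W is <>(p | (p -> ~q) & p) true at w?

s: successors {s}; p | (p -> ~q) & p there: s:T. ✓
t: no successors, so <>(p | (p -> ~q) & p) fails. ✗
u: successors {s, t}; p | (p -> ~q) & p there: s:T, t:F. ✓
Satisfying worlds: {s, u}.

2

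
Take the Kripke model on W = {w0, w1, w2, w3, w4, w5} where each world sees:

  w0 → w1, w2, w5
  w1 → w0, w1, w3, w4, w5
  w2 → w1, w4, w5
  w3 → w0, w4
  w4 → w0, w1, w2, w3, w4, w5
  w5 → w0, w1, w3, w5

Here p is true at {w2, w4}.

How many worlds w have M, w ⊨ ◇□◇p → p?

4

w0: ◇□◇p is F, p is F. ✓
w1: ◇□◇p is T, p is F. ✗
w2: ◇□◇p is F, p is T. ✓
w3: ◇□◇p is F, p is F. ✓
w4: ◇□◇p is T, p is T. ✓
w5: ◇□◇p is T, p is F. ✗
Satisfying worlds: {w0, w2, w3, w4}.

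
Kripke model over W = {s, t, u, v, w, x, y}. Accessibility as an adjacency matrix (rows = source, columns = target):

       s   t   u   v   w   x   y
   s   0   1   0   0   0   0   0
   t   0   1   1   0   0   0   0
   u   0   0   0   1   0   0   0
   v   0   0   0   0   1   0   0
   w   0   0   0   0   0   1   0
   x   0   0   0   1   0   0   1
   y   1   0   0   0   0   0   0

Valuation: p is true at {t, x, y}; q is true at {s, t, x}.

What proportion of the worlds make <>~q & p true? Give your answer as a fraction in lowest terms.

s: <>~q is F, p is F. ✗
t: <>~q is T, p is T. ✓
u: <>~q is T, p is F. ✗
v: <>~q is T, p is F. ✗
w: <>~q is F, p is F. ✗
x: <>~q is T, p is T. ✓
y: <>~q is F, p is T. ✗
That's 2 of 7 worlds, so 2/7.

2/7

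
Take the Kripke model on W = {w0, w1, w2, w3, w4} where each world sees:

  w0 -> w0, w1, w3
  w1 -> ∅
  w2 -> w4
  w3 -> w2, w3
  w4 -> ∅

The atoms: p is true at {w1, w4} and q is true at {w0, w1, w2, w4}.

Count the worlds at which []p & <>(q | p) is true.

w0: []p is F, <>(q | p) is T. ✗
w1: []p is T, <>(q | p) is F. ✗
w2: []p is T, <>(q | p) is T. ✓
w3: []p is F, <>(q | p) is T. ✗
w4: []p is T, <>(q | p) is F. ✗
Satisfying worlds: {w2}.

1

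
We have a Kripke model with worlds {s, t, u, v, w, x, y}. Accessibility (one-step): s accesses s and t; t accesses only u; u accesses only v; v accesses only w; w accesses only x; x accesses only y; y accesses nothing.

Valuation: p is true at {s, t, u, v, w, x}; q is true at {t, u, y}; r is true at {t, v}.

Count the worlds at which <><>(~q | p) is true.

4

s: successors {s, t}; <>(~q | p) there: s:T, t:T. ✓
t: successors {u}; <>(~q | p) there: u:T. ✓
u: successors {v}; <>(~q | p) there: v:T. ✓
v: successors {w}; <>(~q | p) there: w:T. ✓
w: successors {x}; <>(~q | p) there: x:F. ✗
x: successors {y}; <>(~q | p) there: y:F. ✗
y: no successors, so <><>(~q | p) fails. ✗
Satisfying worlds: {s, t, u, v}.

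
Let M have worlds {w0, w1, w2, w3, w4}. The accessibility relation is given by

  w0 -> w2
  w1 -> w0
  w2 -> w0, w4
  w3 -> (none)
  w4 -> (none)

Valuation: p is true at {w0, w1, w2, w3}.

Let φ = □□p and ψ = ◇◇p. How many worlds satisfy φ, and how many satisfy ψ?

For □□p:
w0: successors {w2}; □p there: w2:F. ✗
w1: successors {w0}; □p there: w0:T. ✓
w2: successors {w0, w4}; □p there: w0:T, w4:T. ✓
w3: no successors, so □□p holds vacuously. ✓
w4: no successors, so □□p holds vacuously. ✓
— 4 worlds.
For ◇◇p:
w0: successors {w2}; ◇p there: w2:T. ✓
w1: successors {w0}; ◇p there: w0:T. ✓
w2: successors {w0, w4}; ◇p there: w0:T, w4:F. ✓
w3: no successors, so ◇◇p fails. ✗
w4: no successors, so ◇◇p fails. ✗
— 3 worlds.

4 and 3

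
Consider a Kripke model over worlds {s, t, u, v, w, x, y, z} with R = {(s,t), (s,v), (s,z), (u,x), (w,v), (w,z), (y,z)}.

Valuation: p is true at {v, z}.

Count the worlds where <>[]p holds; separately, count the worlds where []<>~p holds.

For <>[]p:
s: successors {t, v, z}; []p there: t:T, v:T, z:T. ✓
t: no successors, so <>[]p fails. ✗
u: successors {x}; []p there: x:T. ✓
v: no successors, so <>[]p fails. ✗
w: successors {v, z}; []p there: v:T, z:T. ✓
x: no successors, so <>[]p fails. ✗
y: successors {z}; []p there: z:T. ✓
z: no successors, so <>[]p fails. ✗
— 4 worlds.
For []<>~p:
s: successors {t, v, z}; <>~p there: t:F, v:F, z:F. ✗
t: no successors, so []<>~p holds vacuously. ✓
u: successors {x}; <>~p there: x:F. ✗
v: no successors, so []<>~p holds vacuously. ✓
w: successors {v, z}; <>~p there: v:F, z:F. ✗
x: no successors, so []<>~p holds vacuously. ✓
y: successors {z}; <>~p there: z:F. ✗
z: no successors, so []<>~p holds vacuously. ✓
— 4 worlds.

4 and 4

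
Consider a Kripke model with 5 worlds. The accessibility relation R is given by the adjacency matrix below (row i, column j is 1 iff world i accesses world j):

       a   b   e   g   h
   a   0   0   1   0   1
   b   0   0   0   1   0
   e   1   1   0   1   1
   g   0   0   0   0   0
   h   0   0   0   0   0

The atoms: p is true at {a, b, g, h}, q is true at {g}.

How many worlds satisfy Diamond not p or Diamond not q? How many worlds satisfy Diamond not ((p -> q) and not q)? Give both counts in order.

For Diamond not p or Diamond not q:
a: Diamond not p is T, Diamond not q is T. ✓
b: Diamond not p is F, Diamond not q is F. ✗
e: Diamond not p is F, Diamond not q is T. ✓
g: Diamond not p is F, Diamond not q is F. ✗
h: Diamond not p is F, Diamond not q is F. ✗
— 2 worlds.
For Diamond not ((p -> q) and not q):
a: successors {e, h}; not ((p -> q) and not q) there: e:F, h:T. ✓
b: successors {g}; not ((p -> q) and not q) there: g:T. ✓
e: successors {a, b, g, h}; not ((p -> q) and not q) there: a:T, b:T, g:T, h:T. ✓
g: no successors, so Diamond not ((p -> q) and not q) fails. ✗
h: no successors, so Diamond not ((p -> q) and not q) fails. ✗
— 3 worlds.

2 and 3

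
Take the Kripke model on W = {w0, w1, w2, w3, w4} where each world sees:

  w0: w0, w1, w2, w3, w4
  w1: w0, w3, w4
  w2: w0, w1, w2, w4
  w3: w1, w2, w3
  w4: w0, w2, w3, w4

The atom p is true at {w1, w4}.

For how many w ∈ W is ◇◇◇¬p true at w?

w0: successors {w0, w1, w2, w3, w4}; ◇◇¬p there: w0:T, w1:T, w2:T, w3:T, w4:T. ✓
w1: successors {w0, w3, w4}; ◇◇¬p there: w0:T, w3:T, w4:T. ✓
w2: successors {w0, w1, w2, w4}; ◇◇¬p there: w0:T, w1:T, w2:T, w4:T. ✓
w3: successors {w1, w2, w3}; ◇◇¬p there: w1:T, w2:T, w3:T. ✓
w4: successors {w0, w2, w3, w4}; ◇◇¬p there: w0:T, w2:T, w3:T, w4:T. ✓
Satisfying worlds: {w0, w1, w2, w3, w4}.

5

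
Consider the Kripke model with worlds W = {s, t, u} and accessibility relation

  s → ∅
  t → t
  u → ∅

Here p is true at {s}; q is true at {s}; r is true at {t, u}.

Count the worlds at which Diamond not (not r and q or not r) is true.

s: no successors, so Diamond not (not r and q or not r) fails. ✗
t: successors {t}; not (not r and q or not r) there: t:T. ✓
u: no successors, so Diamond not (not r and q or not r) fails. ✗
Satisfying worlds: {t}.

1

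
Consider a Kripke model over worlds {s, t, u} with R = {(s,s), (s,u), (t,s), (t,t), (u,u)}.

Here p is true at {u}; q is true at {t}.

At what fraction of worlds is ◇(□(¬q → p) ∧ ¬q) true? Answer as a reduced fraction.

s: successors {s, u}; □(¬q → p) ∧ ¬q there: s:F, u:T. ✓
t: successors {s, t}; □(¬q → p) ∧ ¬q there: s:F, t:F. ✗
u: successors {u}; □(¬q → p) ∧ ¬q there: u:T. ✓
That's 2 of 3 worlds, so 2/3.

2/3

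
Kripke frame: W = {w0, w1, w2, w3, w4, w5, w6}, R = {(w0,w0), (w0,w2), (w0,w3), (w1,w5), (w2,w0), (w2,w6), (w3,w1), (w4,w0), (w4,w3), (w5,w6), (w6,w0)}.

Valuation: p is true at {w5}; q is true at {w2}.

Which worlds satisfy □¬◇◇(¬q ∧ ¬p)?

∅

w0: successors {w0, w2, w3}; ¬◇◇(¬q ∧ ¬p) there: w0:F, w2:F, w3:T. ✗
w1: successors {w5}; ¬◇◇(¬q ∧ ¬p) there: w5:F. ✗
w2: successors {w0, w6}; ¬◇◇(¬q ∧ ¬p) there: w0:F, w6:F. ✗
w3: successors {w1}; ¬◇◇(¬q ∧ ¬p) there: w1:F. ✗
w4: successors {w0, w3}; ¬◇◇(¬q ∧ ¬p) there: w0:F, w3:T. ✗
w5: successors {w6}; ¬◇◇(¬q ∧ ¬p) there: w6:F. ✗
w6: successors {w0}; ¬◇◇(¬q ∧ ¬p) there: w0:F. ✗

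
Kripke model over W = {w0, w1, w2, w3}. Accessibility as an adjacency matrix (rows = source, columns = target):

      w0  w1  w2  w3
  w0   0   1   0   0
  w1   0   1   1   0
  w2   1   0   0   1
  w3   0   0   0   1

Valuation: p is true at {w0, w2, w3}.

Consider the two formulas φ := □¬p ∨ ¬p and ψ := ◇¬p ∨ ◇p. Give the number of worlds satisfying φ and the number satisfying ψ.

For □¬p ∨ ¬p:
w0: □¬p is T, ¬p is F. ✓
w1: □¬p is F, ¬p is T. ✓
w2: □¬p is F, ¬p is F. ✗
w3: □¬p is F, ¬p is F. ✗
— 2 worlds.
For ◇¬p ∨ ◇p:
w0: ◇¬p is T, ◇p is F. ✓
w1: ◇¬p is T, ◇p is T. ✓
w2: ◇¬p is F, ◇p is T. ✓
w3: ◇¬p is F, ◇p is T. ✓
— 4 worlds.

2 and 4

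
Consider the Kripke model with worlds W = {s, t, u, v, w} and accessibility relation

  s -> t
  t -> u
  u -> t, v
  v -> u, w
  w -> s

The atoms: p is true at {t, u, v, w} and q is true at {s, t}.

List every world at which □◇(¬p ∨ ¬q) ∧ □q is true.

s: □◇(¬p ∨ ¬q) is T, □q is T. ✓
t: □◇(¬p ∨ ¬q) is T, □q is F. ✗
u: □◇(¬p ∨ ¬q) is T, □q is F. ✗
v: □◇(¬p ∨ ¬q) is T, □q is F. ✗
w: □◇(¬p ∨ ¬q) is F, □q is T. ✗

{s}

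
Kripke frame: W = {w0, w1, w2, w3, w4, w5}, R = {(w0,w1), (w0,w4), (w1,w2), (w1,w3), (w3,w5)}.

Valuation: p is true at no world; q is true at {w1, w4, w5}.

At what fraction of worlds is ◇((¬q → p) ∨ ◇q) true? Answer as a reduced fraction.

w0: successors {w1, w4}; (¬q → p) ∨ ◇q there: w1:T, w4:T. ✓
w1: successors {w2, w3}; (¬q → p) ∨ ◇q there: w2:F, w3:T. ✓
w2: no successors, so ◇((¬q → p) ∨ ◇q) fails. ✗
w3: successors {w5}; (¬q → p) ∨ ◇q there: w5:T. ✓
w4: no successors, so ◇((¬q → p) ∨ ◇q) fails. ✗
w5: no successors, so ◇((¬q → p) ∨ ◇q) fails. ✗
That's 3 of 6 worlds, so 3/6 = 1/2.

1/2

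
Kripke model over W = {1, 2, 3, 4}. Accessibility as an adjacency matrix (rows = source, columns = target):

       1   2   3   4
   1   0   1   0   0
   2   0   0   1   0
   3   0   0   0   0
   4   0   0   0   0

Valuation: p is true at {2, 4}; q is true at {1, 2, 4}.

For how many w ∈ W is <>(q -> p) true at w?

1: successors {2}; q -> p there: 2:T. ✓
2: successors {3}; q -> p there: 3:T. ✓
3: no successors, so <>(q -> p) fails. ✗
4: no successors, so <>(q -> p) fails. ✗
Satisfying worlds: {1, 2}.

2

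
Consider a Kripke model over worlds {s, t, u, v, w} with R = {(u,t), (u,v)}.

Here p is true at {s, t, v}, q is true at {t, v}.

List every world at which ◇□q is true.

s: no successors, so ◇□q fails. ✗
t: no successors, so ◇□q fails. ✗
u: successors {t, v}; □q there: t:T, v:T. ✓
v: no successors, so ◇□q fails. ✗
w: no successors, so ◇□q fails. ✗

{u}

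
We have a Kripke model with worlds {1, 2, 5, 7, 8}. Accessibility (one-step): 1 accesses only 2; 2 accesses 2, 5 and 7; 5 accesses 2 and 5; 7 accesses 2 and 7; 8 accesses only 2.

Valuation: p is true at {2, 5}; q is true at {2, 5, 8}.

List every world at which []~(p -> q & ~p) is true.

1: successors {2}; ~(p -> q & ~p) there: 2:T. ✓
2: successors {2, 5, 7}; ~(p -> q & ~p) there: 2:T, 5:T, 7:F. ✗
5: successors {2, 5}; ~(p -> q & ~p) there: 2:T, 5:T. ✓
7: successors {2, 7}; ~(p -> q & ~p) there: 2:T, 7:F. ✗
8: successors {2}; ~(p -> q & ~p) there: 2:T. ✓

{1, 5, 8}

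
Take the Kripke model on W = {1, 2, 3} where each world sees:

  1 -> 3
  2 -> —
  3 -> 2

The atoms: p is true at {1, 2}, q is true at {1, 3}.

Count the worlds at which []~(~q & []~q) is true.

2

1: successors {3}; ~(~q & []~q) there: 3:T. ✓
2: no successors, so []~(~q & []~q) holds vacuously. ✓
3: successors {2}; ~(~q & []~q) there: 2:F. ✗
Satisfying worlds: {1, 2}.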